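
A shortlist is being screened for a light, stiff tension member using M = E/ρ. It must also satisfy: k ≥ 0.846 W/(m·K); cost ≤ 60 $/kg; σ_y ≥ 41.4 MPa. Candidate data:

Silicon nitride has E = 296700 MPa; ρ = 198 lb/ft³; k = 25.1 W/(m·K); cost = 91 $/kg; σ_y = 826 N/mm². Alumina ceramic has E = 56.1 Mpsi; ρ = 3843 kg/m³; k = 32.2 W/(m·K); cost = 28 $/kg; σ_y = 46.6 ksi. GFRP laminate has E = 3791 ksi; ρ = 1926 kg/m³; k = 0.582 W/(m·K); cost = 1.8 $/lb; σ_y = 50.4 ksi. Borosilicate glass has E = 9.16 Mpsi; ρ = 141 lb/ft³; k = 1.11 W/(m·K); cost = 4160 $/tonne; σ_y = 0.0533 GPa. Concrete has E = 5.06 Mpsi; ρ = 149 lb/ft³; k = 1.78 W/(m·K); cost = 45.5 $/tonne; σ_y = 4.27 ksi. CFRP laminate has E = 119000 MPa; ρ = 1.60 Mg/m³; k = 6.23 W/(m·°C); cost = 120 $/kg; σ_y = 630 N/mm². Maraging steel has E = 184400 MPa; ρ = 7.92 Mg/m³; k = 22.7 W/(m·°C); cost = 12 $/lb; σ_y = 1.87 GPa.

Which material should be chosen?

Screen on constraints: k ≥ 0.846 W/(m·K); cost ≤ 60 $/kg; σ_y ≥ 41.4 MPa. Survivors: alumina ceramic, borosilicate glass, maraging steel.
Convert each candidate to consistent units, then evaluate M:
  alumina ceramic: E = 386.8 GPa, ρ = 3843 kg/m³
  borosilicate glass: E = 63.16 GPa, ρ = 2259 kg/m³
  maraging steel: E = 184.4 GPa, ρ = 7920 kg/m³
  alumina ceramic: M = 101 MN·m/kg
  borosilicate glass: M = 28.0 MN·m/kg
  maraging steel: M = 23.3 MN·m/kg
Alumina ceramic has the largest M.

alumina ceramic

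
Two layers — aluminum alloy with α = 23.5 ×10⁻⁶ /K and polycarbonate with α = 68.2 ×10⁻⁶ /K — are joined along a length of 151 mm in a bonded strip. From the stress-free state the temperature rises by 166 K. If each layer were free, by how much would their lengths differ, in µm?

Δα = |23.5 − 68.2|×10⁻⁶/K = 44.7×10⁻⁶/K.
ΔL_mismatch = Δα·L·ΔT = 44.7×10⁻⁶ × 151.0 mm × 166.0 K = 1120 µm.

1120 µm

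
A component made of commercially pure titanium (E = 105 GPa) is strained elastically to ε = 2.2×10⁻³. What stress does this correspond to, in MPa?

231 MPa

σ = E·ε = 105000 MPa × 2.2×10⁻³ = 231 MPa.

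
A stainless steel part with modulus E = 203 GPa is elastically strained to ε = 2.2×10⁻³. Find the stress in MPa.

447 MPa

σ = E·ε = 203000 MPa × 2.2×10⁻³ = 447 MPa.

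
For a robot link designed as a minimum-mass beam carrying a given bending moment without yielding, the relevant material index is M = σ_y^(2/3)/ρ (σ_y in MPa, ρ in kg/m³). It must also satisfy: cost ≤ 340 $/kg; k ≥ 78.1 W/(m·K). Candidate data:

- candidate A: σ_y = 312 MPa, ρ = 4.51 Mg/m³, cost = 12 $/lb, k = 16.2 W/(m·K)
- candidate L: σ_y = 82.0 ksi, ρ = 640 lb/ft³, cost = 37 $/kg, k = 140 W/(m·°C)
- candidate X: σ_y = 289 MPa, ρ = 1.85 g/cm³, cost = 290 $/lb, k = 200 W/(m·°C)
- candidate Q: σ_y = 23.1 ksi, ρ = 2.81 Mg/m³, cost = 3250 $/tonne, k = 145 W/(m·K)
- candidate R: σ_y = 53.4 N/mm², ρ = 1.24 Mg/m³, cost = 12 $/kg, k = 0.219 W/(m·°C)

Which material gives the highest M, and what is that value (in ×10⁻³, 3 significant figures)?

Screen on constraints: cost ≤ 340 $/kg; k ≥ 78.1 W/(m·K). Survivors: candidate L, candidate Q.
Putting every candidate on a common basis:
  candidate L: σ_y = 565.4 MPa, ρ = 10250 kg/m³
  candidate Q: σ_y = 159.3 MPa, ρ = 2810 kg/m³
  candidate Q: M = 10.5×10⁻³
  candidate L: M = 6.67×10⁻³
Candidate Q has the largest M.

candidate Q, M = 10.5×10⁻³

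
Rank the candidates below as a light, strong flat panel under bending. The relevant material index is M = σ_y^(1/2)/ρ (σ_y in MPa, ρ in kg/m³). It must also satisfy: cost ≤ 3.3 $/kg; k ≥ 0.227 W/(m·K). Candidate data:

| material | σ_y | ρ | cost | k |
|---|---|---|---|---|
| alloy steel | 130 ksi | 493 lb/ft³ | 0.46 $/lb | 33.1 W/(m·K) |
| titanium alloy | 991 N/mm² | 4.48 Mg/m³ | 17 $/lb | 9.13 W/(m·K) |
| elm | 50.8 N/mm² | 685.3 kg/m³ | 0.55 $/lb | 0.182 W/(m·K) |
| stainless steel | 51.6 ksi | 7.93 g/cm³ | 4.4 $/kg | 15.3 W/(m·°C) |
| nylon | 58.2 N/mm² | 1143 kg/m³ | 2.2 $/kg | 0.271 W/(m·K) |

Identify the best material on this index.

Screen on constraints: cost ≤ 3.3 $/kg; k ≥ 0.227 W/(m·K). Survivors: alloy steel, nylon.
Putting every candidate on a common basis:
  alloy steel: σ_y = 896.3 MPa, ρ = 7897 kg/m³
  nylon: σ_y = 58.20 MPa, ρ = 1143 kg/m³
  nylon: M = 6.67×10⁻³
  alloy steel: M = 3.79×10⁻³
Nylon has the largest M.

nylon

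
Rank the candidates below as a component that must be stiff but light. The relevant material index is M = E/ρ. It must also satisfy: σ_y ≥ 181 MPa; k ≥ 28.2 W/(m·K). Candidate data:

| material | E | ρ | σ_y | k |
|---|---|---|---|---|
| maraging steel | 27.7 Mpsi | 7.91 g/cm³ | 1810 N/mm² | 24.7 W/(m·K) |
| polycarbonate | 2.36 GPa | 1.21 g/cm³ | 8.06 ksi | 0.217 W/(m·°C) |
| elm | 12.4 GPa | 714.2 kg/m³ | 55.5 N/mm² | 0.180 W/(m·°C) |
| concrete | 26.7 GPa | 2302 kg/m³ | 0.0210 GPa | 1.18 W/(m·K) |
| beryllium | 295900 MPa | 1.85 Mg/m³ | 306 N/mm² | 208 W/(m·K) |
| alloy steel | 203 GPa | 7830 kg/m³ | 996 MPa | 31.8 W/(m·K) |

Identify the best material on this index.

Screen on constraints: σ_y ≥ 181 MPa; k ≥ 28.2 W/(m·K). Survivors: beryllium, alloy steel.
Putting every candidate on a common basis:
  beryllium: E = 295.9 GPa, ρ = 1850 kg/m³
  alloy steel: E = 203.0 GPa, ρ = 7830 kg/m³
  beryllium: M = 160 MN·m/kg
  alloy steel: M = 25.9 MN·m/kg
Beryllium ranks first.

beryllium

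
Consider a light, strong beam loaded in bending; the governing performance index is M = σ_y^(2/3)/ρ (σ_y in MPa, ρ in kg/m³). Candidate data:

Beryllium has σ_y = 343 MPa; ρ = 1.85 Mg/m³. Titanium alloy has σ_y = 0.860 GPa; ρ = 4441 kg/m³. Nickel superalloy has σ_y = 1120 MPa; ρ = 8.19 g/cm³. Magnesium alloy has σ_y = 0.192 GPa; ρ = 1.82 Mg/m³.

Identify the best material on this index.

beryllium

In SI units:
  beryllium: σ_y = 343.0 MPa, ρ = 1850 kg/m³
  titanium alloy: σ_y = 860.0 MPa, ρ = 4441 kg/m³
  nickel superalloy: σ_y = 1120 MPa, ρ = 8190 kg/m³
  magnesium alloy: σ_y = 192.0 MPa, ρ = 1820 kg/m³
  beryllium: M = 26.5×10⁻³
  titanium alloy: M = 20.4×10⁻³
  magnesium alloy: M = 18.3×10⁻³
  nickel superalloy: M = 13.2×10⁻³
Beryllium has the largest M.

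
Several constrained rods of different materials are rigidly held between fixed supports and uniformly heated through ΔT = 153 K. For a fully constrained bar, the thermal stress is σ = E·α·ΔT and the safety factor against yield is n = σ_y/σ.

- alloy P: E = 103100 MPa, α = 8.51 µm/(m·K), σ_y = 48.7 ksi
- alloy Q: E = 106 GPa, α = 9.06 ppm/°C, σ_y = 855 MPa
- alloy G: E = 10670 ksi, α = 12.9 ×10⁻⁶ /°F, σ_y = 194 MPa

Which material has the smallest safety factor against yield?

alloy G

With everything in SI (GPa, ×10⁻⁶/K, MPa):
  alloy P: E = 103.1, α = 8.51, σ_y = 335.8 → σ = 134 MPa, n = 2.50
  alloy Q: E = 106.0, α = 9.06, σ_y = 855.0 → σ = 147 MPa, n = 5.82
  alloy G: E = 73.57, α = 23.2, σ_y = 194.0 → σ = 261 MPa, n = 0.742
The minimum is alloy G at n = 0.742.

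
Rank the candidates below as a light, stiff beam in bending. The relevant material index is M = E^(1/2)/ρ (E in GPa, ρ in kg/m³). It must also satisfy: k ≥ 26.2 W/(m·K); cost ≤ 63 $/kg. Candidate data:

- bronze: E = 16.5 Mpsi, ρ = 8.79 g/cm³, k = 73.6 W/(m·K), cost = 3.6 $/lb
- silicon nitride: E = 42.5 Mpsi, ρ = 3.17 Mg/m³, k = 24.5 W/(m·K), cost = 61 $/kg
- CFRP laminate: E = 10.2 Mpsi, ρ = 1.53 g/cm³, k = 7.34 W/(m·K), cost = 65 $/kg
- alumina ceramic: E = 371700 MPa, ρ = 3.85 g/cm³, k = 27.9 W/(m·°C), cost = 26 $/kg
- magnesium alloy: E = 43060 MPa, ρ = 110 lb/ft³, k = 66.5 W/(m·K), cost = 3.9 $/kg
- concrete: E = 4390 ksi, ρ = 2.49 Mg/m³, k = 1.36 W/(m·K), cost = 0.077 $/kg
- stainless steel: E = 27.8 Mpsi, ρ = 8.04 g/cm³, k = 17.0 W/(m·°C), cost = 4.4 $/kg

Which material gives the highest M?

Screen on constraints: k ≥ 26.2 W/(m·K); cost ≤ 63 $/kg. Survivors: bronze, alumina ceramic, magnesium alloy.
In SI units:
  bronze: E = 113.8 GPa, ρ = 8790 kg/m³
  alumina ceramic: E = 371.7 GPa, ρ = 3850 kg/m³
  magnesium alloy: E = 43.06 GPa, ρ = 1762 kg/m³
  alumina ceramic: M = 5.01×10⁻³
  magnesium alloy: M = 3.72×10⁻³
  bronze: M = 1.21×10⁻³
Alumina ceramic ranks first.

alumina ceramic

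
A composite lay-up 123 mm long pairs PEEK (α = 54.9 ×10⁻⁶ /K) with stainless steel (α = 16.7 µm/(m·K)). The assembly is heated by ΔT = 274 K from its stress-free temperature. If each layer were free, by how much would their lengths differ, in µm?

Δα = |54.9 − 16.7|×10⁻⁶/K = 38.2×10⁻⁶/K.
ΔL_mismatch = Δα·L·ΔT = 38.2×10⁻⁶ × 123.0 mm × 274.0 K = 1290 µm.

1290 µm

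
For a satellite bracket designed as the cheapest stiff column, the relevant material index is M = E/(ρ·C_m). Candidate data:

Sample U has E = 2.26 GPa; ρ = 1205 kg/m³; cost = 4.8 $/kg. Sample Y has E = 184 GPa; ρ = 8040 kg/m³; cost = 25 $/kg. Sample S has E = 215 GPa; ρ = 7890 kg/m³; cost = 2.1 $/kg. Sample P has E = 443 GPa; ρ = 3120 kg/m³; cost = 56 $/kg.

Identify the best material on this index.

Evaluate M for each candidate:
  sample S: M = 13.0 MN·m per $
  sample P: M = 2.54 MN·m per $
  sample Y: M = 0.915 MN·m per $
  sample U: M = 0.391 MN·m per $
Highest index: sample S.

sample S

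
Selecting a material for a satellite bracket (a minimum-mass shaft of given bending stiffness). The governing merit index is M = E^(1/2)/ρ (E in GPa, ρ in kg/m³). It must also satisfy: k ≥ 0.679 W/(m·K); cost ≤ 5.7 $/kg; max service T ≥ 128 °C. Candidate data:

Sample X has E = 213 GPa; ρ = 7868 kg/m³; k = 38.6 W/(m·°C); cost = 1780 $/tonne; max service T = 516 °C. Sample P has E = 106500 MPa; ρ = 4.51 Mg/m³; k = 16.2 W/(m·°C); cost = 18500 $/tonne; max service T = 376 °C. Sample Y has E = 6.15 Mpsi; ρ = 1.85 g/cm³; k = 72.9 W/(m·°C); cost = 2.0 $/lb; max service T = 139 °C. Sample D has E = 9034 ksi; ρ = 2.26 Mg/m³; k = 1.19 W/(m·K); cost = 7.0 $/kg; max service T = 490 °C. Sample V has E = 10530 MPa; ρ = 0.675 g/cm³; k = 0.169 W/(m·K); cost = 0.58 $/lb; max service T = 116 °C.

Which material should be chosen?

sample Y

Screen on constraints: k ≥ 0.679 W/(m·K); cost ≤ 5.7 $/kg; max service T ≥ 128 °C. Survivors: sample X, sample Y.
Convert each candidate to consistent units, then evaluate M:
  sample X: E = 213.0 GPa, ρ = 7868 kg/m³
  sample Y: E = 42.40 GPa, ρ = 1850 kg/m³
  sample Y: M = 3.52×10⁻³
  sample X: M = 1.85×10⁻³
Sample Y ranks first.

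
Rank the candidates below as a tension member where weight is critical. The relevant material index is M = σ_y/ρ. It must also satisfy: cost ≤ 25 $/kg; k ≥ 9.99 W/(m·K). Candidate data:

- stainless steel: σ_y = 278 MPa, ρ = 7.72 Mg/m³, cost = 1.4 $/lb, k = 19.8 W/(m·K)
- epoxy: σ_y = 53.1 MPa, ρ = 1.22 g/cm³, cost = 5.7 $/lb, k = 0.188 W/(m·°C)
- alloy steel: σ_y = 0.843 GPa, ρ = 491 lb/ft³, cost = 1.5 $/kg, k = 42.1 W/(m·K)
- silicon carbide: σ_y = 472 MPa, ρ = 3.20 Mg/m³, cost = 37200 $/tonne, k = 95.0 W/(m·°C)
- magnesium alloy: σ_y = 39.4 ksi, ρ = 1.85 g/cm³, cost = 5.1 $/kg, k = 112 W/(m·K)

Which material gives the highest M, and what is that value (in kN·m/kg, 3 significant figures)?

magnesium alloy, M = 147 kN·m/kg

Screen on constraints: cost ≤ 25 $/kg; k ≥ 9.99 W/(m·K). Survivors: stainless steel, alloy steel, magnesium alloy.
In SI units:
  stainless steel: σ_y = 278.0 MPa, ρ = 7720 kg/m³
  alloy steel: σ_y = 843.0 MPa, ρ = 7865 kg/m³
  magnesium alloy: σ_y = 271.7 MPa, ρ = 1850 kg/m³
  magnesium alloy: M = 147 kN·m/kg
  alloy steel: M = 107 kN·m/kg
  stainless steel: M = 36.0 kN·m/kg
Highest index: magnesium alloy.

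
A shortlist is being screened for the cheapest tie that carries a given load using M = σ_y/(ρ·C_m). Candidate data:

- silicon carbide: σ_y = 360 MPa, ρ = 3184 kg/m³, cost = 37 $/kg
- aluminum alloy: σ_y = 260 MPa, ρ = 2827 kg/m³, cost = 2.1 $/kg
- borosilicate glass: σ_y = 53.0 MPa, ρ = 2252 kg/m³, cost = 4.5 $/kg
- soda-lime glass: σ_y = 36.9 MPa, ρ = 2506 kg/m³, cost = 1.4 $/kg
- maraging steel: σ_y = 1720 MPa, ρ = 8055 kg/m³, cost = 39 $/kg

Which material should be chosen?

Evaluate M for each candidate:
  aluminum alloy: M = 43.8 kN·m per $
  soda-lime glass: M = 10.5 kN·m per $
  maraging steel: M = 5.48 kN·m per $
  borosilicate glass: M = 5.23 kN·m per $
  silicon carbide: M = 3.06 kN·m per $
Aluminum alloy ranks first.

aluminum alloy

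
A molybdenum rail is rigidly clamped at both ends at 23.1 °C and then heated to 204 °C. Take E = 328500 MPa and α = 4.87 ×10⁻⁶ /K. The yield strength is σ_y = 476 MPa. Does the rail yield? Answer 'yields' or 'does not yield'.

E = 328500 MPa = 328.5 GPa.
ΔT = 180.9 K. Constrained thermal stress σ = E·α·ΔT = 328.5×10³ MPa × 4.87×10⁻⁶ × 180.9 = 289 MPa (compressive).
Compare to σ_y = 476 MPa: σ < σ_y, so it does not yield.

does not yield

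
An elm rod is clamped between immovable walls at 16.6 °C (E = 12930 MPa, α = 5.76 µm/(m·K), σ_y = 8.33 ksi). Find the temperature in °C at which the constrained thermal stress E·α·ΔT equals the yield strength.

E = 12930 MPa = 12.93 GPa.
σ_y = 8.33 ksi = 57.43 MPa.
E·α·ΔT = 57.43 MPa ⇒ ΔT = 57.43 / (12.93×10³ × 5.76×10⁻⁶) = 771.2 K.
T = 16.6 + 771.2 = 787.8 °C.

788 °C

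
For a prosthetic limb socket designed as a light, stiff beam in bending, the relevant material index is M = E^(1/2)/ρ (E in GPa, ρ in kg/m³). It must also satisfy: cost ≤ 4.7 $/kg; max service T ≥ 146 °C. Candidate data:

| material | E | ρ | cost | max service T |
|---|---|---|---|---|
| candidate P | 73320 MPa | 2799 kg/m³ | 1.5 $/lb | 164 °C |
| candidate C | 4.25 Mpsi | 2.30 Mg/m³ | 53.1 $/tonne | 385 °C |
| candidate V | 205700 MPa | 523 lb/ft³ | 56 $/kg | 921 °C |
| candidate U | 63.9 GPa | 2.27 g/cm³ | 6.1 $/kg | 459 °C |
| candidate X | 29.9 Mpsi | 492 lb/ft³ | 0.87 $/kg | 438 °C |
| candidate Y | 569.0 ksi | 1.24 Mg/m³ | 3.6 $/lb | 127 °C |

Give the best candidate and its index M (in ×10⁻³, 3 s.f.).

Screen on constraints: cost ≤ 4.7 $/kg; max service T ≥ 146 °C. Survivors: candidate P, candidate C, candidate X.
After converting to SI:
  candidate P: E = 73.32 GPa, ρ = 2799 kg/m³
  candidate C: E = 29.30 GPa, ρ = 2300 kg/m³
  candidate X: E = 206.2 GPa, ρ = 7881 kg/m³
  candidate P: M = 3.06×10⁻³
  candidate C: M = 2.35×10⁻³
  candidate X: M = 1.82×10⁻³
Candidate P ranks first.

candidate P, M = 3.06×10⁻³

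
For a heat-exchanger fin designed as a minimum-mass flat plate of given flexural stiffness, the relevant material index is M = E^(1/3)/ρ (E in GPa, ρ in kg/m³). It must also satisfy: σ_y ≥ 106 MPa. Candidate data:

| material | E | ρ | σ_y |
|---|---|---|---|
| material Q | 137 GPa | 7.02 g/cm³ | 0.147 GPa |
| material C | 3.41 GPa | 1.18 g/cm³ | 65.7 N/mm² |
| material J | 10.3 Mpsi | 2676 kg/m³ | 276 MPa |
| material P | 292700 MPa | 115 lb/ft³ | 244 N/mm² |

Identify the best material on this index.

material P

Screen on constraints: σ_y ≥ 106 MPa. Survivors: material Q, material J, material P.
Normalizing units and computing the index:
  material Q: E = 137.0 GPa, ρ = 7020 kg/m³
  material J: E = 71.02 GPa, ρ = 2676 kg/m³
  material P: E = 292.7 GPa, ρ = 1842 kg/m³
  material P: M = 3.60×10⁻³
  material J: M = 1.55×10⁻³
  material Q: M = 0.734×10⁻³
Highest index: material P.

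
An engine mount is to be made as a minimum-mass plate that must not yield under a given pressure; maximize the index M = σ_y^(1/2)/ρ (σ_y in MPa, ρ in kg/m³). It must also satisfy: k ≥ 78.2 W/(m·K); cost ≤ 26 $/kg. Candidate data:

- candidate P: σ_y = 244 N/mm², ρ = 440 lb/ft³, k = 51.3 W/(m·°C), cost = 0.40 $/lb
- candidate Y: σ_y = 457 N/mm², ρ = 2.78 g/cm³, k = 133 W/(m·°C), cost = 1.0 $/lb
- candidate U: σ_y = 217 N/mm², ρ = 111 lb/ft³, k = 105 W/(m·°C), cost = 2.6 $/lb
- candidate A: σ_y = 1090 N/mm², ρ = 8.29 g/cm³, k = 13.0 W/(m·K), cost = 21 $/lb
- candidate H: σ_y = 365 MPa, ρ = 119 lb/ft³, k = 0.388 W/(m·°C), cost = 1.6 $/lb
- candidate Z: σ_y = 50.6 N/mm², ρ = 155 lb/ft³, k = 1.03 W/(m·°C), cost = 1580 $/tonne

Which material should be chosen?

candidate U

Screen on constraints: k ≥ 78.2 W/(m·K); cost ≤ 26 $/kg. Survivors: candidate Y, candidate U.
Putting every candidate on a common basis:
  candidate Y: σ_y = 457.0 MPa, ρ = 2780 kg/m³
  candidate U: σ_y = 217.0 MPa, ρ = 1778 kg/m³
  candidate U: M = 8.28×10⁻³
  candidate Y: M = 7.69×10⁻³
The maximum is for candidate U.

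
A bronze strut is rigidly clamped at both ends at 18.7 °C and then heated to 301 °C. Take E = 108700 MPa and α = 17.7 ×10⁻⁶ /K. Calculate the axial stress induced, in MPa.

543 MPa

E = 108700 MPa = 108.7 GPa.
ΔT = 282.3 K. Constrained thermal stress σ = E·α·ΔT = 108.7×10³ MPa × 17.7×10⁻⁶ × 282.3 = 543 MPa (compressive).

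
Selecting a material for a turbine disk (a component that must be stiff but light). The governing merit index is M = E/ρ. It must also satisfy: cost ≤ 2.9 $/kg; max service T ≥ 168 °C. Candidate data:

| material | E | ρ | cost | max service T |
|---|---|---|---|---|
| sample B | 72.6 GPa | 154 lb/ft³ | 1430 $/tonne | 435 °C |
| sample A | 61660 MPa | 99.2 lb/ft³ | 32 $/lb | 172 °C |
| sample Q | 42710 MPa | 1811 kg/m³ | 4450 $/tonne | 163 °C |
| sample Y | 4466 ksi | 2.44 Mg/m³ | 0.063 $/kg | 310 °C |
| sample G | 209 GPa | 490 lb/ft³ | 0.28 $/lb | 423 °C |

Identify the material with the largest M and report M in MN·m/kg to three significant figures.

Screen on constraints: cost ≤ 2.9 $/kg; max service T ≥ 168 °C. Survivors: sample B, sample Y, sample G.
Convert each candidate to consistent units, then evaluate M:
  sample B: E = 72.60 GPa, ρ = 2467 kg/m³
  sample Y: E = 30.79 GPa, ρ = 2440 kg/m³
  sample G: E = 209.0 GPa, ρ = 7849 kg/m³
  sample B: M = 29.4 MN·m/kg
  sample G: M = 26.6 MN·m/kg
  sample Y: M = 12.6 MN·m/kg
The maximum is for sample B.

sample B, M = 29.4 MN·m/kg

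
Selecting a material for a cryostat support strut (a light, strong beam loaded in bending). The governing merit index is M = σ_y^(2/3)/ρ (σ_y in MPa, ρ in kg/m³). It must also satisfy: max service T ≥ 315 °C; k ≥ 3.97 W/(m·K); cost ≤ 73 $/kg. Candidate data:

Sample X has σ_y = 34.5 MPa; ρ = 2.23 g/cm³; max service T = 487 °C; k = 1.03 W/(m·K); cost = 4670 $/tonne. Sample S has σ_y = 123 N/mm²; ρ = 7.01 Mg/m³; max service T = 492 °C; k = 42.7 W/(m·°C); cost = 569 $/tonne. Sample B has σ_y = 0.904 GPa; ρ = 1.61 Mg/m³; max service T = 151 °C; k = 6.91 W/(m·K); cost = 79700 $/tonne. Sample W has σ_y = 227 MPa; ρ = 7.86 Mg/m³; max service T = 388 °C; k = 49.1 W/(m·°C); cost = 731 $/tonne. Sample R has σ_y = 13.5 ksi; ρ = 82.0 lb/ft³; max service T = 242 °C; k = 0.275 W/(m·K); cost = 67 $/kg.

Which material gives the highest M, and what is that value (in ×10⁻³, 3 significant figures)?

Screen on constraints: max service T ≥ 315 °C; k ≥ 3.97 W/(m·K); cost ≤ 73 $/kg. Survivors: sample S, sample W.
Normalizing units and computing the index:
  sample S: σ_y = 123.0 MPa, ρ = 7010 kg/m³
  sample W: σ_y = 227.0 MPa, ρ = 7860 kg/m³
  sample W: M = 4.73×10⁻³
  sample S: M = 3.53×10⁻³
The maximum is for sample W.

sample W, M = 4.73×10⁻³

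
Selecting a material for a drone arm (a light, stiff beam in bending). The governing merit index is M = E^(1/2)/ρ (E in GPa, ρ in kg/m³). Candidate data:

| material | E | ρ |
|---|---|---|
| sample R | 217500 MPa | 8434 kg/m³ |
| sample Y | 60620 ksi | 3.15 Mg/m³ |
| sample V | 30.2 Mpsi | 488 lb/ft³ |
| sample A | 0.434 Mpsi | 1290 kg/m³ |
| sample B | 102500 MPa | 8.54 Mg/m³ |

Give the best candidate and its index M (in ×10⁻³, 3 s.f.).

sample Y, M = 6.49×10⁻³

Normalizing units and computing the index:
  sample R: E = 217.5 GPa, ρ = 8434 kg/m³
  sample Y: E = 418.0 GPa, ρ = 3150 kg/m³
  sample V: E = 208.2 GPa, ρ = 7817 kg/m³
  sample A: E = 2.992 GPa, ρ = 1290 kg/m³
  sample B: E = 102.5 GPa, ρ = 8540 kg/m³
  sample Y: M = 6.49×10⁻³
  sample V: M = 1.85×10⁻³
  sample R: M = 1.75×10⁻³
  sample A: M = 1.34×10⁻³
  sample B: M = 1.19×10⁻³
The maximum is for sample Y.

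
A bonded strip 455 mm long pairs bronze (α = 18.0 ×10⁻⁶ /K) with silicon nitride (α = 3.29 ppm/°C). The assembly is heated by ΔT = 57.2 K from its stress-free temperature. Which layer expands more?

bronze

α(bronze) = 18.0×10⁻⁶/K vs α(silicon nitride) = 3.29×10⁻⁶/K.
Higher α expands more for the same ΔT: bronze.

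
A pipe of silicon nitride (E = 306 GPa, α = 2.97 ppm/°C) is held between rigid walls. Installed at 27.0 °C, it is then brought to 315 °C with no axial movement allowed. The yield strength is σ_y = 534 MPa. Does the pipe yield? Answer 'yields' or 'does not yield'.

ΔT = 288.0 K. Constrained thermal stress σ = E·α·ΔT = 306.0×10³ MPa × 2.97×10⁻⁶ × 288.0 = 262 MPa (compressive).
Compare to σ_y = 534 MPa: σ < σ_y, so it does not yield.

does not yield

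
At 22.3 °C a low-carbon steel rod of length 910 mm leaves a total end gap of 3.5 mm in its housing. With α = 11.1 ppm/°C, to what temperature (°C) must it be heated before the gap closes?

369 °C

α·L₀·ΔT = 3.5 mm ⇒ ΔT = 3.5 / (11.1×10⁻⁶ × 910.0) = 346.5 K.
T = 22.3 + 346.5 = 368.8 °C.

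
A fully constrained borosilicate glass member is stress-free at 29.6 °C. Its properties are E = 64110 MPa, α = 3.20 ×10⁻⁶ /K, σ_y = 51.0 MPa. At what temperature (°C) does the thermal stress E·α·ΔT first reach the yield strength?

278 °C

E = 64110 MPa = 64.11 GPa.
E·α·ΔT = 51.00 MPa ⇒ ΔT = 51.00 / (64.11×10³ × 3.20×10⁻⁶) = 248.6 K.
T = 29.6 + 248.6 = 278.2 °C.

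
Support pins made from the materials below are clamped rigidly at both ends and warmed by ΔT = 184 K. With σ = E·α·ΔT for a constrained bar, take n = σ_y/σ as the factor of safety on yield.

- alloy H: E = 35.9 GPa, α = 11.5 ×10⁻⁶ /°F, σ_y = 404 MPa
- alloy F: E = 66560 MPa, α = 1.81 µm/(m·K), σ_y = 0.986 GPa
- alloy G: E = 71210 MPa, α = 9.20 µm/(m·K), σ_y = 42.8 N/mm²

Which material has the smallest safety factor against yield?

alloy G

Per material, after unit conversion:
  alloy H: E = 35.90, α = 20.7, σ_y = 404.0 → σ = 137 MPa, n = 2.95
  alloy F: E = 66.56, α = 1.81, σ_y = 986.0 → σ = 22.2 MPa, n = 44.5
  alloy G: E = 71.21, α = 9.20, σ_y = 42.80 → σ = 121 MPa, n = 0.355
Alloy G has the lowest safety factor, n = 0.355.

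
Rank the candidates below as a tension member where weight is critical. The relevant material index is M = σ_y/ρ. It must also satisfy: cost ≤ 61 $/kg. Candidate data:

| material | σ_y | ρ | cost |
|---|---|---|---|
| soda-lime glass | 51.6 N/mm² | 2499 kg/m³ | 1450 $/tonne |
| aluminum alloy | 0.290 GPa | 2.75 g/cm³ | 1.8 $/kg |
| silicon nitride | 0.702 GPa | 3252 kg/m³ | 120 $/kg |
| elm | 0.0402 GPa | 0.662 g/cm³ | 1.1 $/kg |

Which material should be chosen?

aluminum alloy

Screen on constraints: cost ≤ 61 $/kg. Survivors: soda-lime glass, aluminum alloy, elm.
Normalizing units and computing the index:
  soda-lime glass: σ_y = 51.60 MPa, ρ = 2499 kg/m³
  aluminum alloy: σ_y = 290.0 MPa, ρ = 2750 kg/m³
  elm: σ_y = 40.20 MPa, ρ = 662.0 kg/m³
  aluminum alloy: M = 105 kN·m/kg
  elm: M = 60.7 kN·m/kg
  soda-lime glass: M = 20.6 kN·m/kg
The maximum is for aluminum alloy.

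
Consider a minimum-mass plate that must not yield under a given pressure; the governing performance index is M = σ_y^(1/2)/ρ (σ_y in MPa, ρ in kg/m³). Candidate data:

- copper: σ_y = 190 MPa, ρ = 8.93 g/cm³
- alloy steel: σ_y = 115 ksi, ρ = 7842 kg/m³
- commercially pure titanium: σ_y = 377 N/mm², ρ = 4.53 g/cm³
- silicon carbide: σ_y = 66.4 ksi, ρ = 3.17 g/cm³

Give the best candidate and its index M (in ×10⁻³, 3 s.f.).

silicon carbide, M = 6.75×10⁻³

Normalizing units and computing the index:
  copper: σ_y = 190.0 MPa, ρ = 8930 kg/m³
  alloy steel: σ_y = 792.9 MPa, ρ = 7842 kg/m³
  commercially pure titanium: σ_y = 377.0 MPa, ρ = 4530 kg/m³
  silicon carbide: σ_y = 457.8 MPa, ρ = 3170 kg/m³
  silicon carbide: M = 6.75×10⁻³
  commercially pure titanium: M = 4.29×10⁻³
  alloy steel: M = 3.59×10⁻³
  copper: M = 1.54×10⁻³
The maximum is for silicon carbide.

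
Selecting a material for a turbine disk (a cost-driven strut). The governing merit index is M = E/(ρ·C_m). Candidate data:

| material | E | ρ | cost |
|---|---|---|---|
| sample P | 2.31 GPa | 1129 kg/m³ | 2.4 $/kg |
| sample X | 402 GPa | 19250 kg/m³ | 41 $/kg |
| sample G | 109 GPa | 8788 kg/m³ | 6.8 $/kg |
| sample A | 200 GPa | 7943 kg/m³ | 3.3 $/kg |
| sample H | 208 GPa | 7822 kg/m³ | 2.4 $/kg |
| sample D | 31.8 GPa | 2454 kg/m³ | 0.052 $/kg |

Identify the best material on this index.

Per-candidate index values:
  sample D: M = 249 MN·m per $
  sample H: M = 11.1 MN·m per $
  sample A: M = 7.63 MN·m per $
  sample G: M = 1.82 MN·m per $
  sample P: M = 0.853 MN·m per $
  sample X: M = 0.509 MN·m per $
Sample D ranks first.

sample D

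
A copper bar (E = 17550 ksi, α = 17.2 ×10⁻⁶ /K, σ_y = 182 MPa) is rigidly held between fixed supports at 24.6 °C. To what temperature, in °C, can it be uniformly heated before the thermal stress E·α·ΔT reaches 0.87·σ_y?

101 °C

E = 17550 ksi = 121.0 GPa.
E·α·ΔT = 158.3 MPa ⇒ ΔT = 158.3 / (121.0×10³ × 17.2×10⁻⁶) = 76.08 K.
T = 24.6 + 76.08 = 100.7 °C.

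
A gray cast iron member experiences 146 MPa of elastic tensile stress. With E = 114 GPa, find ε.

ε = σ/E = 146 / 114000 = 1.28×10⁻³.

1.28×10⁻³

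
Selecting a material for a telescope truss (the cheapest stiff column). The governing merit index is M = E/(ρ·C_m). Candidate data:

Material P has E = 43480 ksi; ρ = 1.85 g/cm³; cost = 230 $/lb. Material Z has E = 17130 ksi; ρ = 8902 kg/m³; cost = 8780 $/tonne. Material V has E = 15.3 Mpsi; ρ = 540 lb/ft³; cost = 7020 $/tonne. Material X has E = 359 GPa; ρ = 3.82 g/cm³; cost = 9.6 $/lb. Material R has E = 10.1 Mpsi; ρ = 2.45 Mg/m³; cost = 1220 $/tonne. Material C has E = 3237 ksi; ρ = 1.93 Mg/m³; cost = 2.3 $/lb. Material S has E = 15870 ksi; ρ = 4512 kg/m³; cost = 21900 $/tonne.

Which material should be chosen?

In SI units:
  material P: E = 299.8 GPa, ρ = 1850 kg/m³, cost = 507.1 $/kg
  material Z: E = 118.1 GPa, ρ = 8902 kg/m³, cost = 8.780 $/kg
  material V: E = 105.5 GPa, ρ = 8650 kg/m³, cost = 7.020 $/kg
  material X: E = 359.0 GPa, ρ = 3820 kg/m³, cost = 21.16 $/kg
  material R: E = 69.64 GPa, ρ = 2450 kg/m³, cost = 1.220 $/kg
  material C: E = 22.32 GPa, ρ = 1930 kg/m³, cost = 5.071 $/kg
  material S: E = 109.4 GPa, ρ = 4512 kg/m³, cost = 21.90 $/kg
  material R: M = 23.3 MN·m per $
  material X: M = 4.44 MN·m per $
  material C: M = 2.28 MN·m per $
  material V: M = 1.74 MN·m per $
  material Z: M = 1.51 MN·m per $
  material S: M = 1.11 MN·m per $
  material P: M = 0.320 MN·m per $
Material R ranks first.

material R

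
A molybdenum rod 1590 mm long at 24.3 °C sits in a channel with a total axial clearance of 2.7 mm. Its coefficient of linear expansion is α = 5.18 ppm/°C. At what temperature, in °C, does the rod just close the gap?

352 °C

α·L₀·ΔT = 2.7 mm ⇒ ΔT = 2.7 / (5.18×10⁻⁶ × 1590.0) = 327.8 K.
T = 24.3 + 327.8 = 352.1 °C.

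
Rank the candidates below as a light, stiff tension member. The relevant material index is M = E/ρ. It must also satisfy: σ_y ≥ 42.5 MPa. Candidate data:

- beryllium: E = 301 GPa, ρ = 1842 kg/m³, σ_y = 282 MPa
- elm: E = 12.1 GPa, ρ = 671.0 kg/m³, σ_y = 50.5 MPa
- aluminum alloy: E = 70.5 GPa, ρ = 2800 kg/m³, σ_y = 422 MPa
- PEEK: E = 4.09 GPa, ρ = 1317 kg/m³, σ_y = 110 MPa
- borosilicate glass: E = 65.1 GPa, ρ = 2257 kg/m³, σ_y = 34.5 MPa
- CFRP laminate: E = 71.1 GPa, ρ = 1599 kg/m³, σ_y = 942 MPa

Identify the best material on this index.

Screen on constraints: σ_y ≥ 42.5 MPa. Survivors: beryllium, elm, aluminum alloy, PEEK, CFRP laminate.
Computing M directly (units already consistent):
  beryllium: M = 163 MN·m/kg
  CFRP laminate: M = 44.5 MN·m/kg
  aluminum alloy: M = 25.2 MN·m/kg
  elm: M = 18.0 MN·m/kg
  PEEK: M = 3.11 MN·m/kg
The maximum is for beryllium.

beryllium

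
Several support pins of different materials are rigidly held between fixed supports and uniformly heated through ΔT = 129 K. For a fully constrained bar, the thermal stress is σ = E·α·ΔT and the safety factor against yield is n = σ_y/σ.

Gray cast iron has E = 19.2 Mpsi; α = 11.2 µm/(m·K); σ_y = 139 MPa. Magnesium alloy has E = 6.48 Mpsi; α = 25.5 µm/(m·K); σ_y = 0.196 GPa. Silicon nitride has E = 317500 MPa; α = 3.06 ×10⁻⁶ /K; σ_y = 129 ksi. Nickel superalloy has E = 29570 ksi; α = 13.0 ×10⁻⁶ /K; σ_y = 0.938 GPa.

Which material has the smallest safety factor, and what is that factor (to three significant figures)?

With everything in SI (GPa, ×10⁻⁶/K, MPa):
  gray cast iron: E = 132.4, α = 11.2, σ_y = 139.0 → σ = 191 MPa, n = 0.727
  magnesium alloy: E = 44.68, α = 25.5, σ_y = 196.0 → σ = 147 MPa, n = 1.33
  silicon nitride: E = 317.5, α = 3.06, σ_y = 889.4 → σ = 125 MPa, n = 7.10
  nickel superalloy: E = 203.9, α = 13.0, σ_y = 938.0 → σ = 342 MPa, n = 2.74
The minimum is gray cast iron at n = 0.727.

gray cast iron, n = 0.727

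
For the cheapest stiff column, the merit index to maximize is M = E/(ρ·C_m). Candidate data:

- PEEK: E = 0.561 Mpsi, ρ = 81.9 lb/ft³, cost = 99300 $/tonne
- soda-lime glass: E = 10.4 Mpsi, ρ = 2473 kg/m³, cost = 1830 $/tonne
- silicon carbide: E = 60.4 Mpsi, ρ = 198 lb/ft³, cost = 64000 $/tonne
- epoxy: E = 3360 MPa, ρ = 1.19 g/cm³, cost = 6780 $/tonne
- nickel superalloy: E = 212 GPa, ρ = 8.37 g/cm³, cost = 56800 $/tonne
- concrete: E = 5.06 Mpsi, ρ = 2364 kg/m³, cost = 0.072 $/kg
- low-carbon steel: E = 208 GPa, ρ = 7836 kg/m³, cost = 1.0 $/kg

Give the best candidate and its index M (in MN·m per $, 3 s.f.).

Normalizing units and computing the index:
  PEEK: E = 3.868 GPa, ρ = 1312 kg/m³, cost = 99.30 $/kg
  soda-lime glass: E = 71.71 GPa, ρ = 2473 kg/m³, cost = 1.830 $/kg
  silicon carbide: E = 416.4 GPa, ρ = 3172 kg/m³, cost = 64.00 $/kg
  epoxy: E = 3.360 GPa, ρ = 1190 kg/m³, cost = 6.780 $/kg
  nickel superalloy: E = 212.0 GPa, ρ = 8370 kg/m³, cost = 56.80 $/kg
  concrete: E = 34.89 GPa, ρ = 2364 kg/m³, cost = 0.07200 $/kg
  low-carbon steel: E = 208.0 GPa, ρ = 7836 kg/m³, cost = 1.000 $/kg
  concrete: M = 205 MN·m per $
  low-carbon steel: M = 26.5 MN·m per $
  soda-lime glass: M = 15.8 MN·m per $
  silicon carbide: M = 2.05 MN·m per $
  nickel superalloy: M = 0.446 MN·m per $
  epoxy: M = 0.416 MN·m per $
  PEEK: M = 0.0297 MN·m per $
The maximum is for concrete.

concrete, M = 205 MN·m per $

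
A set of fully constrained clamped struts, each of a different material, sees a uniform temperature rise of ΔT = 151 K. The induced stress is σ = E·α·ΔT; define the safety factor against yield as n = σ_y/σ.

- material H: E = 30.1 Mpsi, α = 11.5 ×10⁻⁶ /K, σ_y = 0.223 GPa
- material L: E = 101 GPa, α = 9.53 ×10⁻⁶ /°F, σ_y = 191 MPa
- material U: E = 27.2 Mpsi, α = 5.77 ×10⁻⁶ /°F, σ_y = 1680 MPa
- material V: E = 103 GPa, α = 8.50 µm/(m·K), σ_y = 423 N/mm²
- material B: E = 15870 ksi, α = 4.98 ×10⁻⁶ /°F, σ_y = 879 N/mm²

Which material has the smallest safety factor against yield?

material H

Per material, after unit conversion:
  material H: E = 207.5, α = 11.5, σ_y = 223.0 → σ = 360 MPa, n = 0.619
  material L: E = 101.0, α = 17.2, σ_y = 191.0 → σ = 262 MPa, n = 0.730
  material U: E = 187.5, α = 10.4, σ_y = 1680 → σ = 294 MPa, n = 5.71
  material V: E = 103.0, α = 8.50, σ_y = 423.0 → σ = 132 MPa, n = 3.20
  material B: E = 109.4, α = 8.96, σ_y = 879.0 → σ = 148 MPa, n = 5.93
The minimum is material H at n = 0.619.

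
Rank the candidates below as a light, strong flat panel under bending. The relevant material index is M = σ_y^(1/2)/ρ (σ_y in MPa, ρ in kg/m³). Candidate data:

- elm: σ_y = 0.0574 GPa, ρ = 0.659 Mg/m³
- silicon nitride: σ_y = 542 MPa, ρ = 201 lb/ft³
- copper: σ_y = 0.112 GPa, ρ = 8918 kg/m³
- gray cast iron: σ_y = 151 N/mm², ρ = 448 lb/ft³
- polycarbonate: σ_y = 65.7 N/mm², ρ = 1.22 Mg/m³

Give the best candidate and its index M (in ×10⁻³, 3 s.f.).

Convert each candidate to consistent units, then evaluate M:
  elm: σ_y = 57.40 MPa, ρ = 659.0 kg/m³
  silicon nitride: σ_y = 542.0 MPa, ρ = 3220 kg/m³
  copper: σ_y = 112.0 MPa, ρ = 8918 kg/m³
  gray cast iron: σ_y = 151.0 MPa, ρ = 7176 kg/m³
  polycarbonate: σ_y = 65.70 MPa, ρ = 1220 kg/m³
  elm: M = 11.5×10⁻³
  silicon nitride: M = 7.23×10⁻³
  polycarbonate: M = 6.64×10⁻³
  gray cast iron: M = 1.71×10⁻³
  copper: M = 1.19×10⁻³
Elm has the largest M.

elm, M = 11.5×10⁻³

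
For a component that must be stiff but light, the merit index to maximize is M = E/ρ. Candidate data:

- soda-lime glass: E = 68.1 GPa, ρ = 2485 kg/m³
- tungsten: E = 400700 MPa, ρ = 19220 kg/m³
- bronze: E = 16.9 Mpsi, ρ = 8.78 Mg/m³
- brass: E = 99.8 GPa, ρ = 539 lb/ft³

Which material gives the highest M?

soda-lime glass

Putting every candidate on a common basis:
  soda-lime glass: E = 68.10 GPa, ρ = 2485 kg/m³
  tungsten: E = 400.7 GPa, ρ = 19220 kg/m³
  bronze: E = 116.5 GPa, ρ = 8780 kg/m³
  brass: E = 99.80 GPa, ρ = 8634 kg/m³
  soda-lime glass: M = 27.4 MN·m/kg
  tungsten: M = 20.8 MN·m/kg
  bronze: M = 13.3 MN·m/kg
  brass: M = 11.6 MN·m/kg
The maximum is for soda-lime glass.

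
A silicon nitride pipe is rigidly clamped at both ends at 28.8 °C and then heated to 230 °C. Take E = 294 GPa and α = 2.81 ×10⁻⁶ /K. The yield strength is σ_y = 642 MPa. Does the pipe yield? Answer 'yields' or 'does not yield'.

does not yield

ΔT = 201.2 K. Constrained thermal stress σ = E·α·ΔT = 294.0×10³ MPa × 2.81×10⁻⁶ × 201.2 = 166 MPa (compressive).
Compare to σ_y = 642 MPa: σ < σ_y, so it does not yield.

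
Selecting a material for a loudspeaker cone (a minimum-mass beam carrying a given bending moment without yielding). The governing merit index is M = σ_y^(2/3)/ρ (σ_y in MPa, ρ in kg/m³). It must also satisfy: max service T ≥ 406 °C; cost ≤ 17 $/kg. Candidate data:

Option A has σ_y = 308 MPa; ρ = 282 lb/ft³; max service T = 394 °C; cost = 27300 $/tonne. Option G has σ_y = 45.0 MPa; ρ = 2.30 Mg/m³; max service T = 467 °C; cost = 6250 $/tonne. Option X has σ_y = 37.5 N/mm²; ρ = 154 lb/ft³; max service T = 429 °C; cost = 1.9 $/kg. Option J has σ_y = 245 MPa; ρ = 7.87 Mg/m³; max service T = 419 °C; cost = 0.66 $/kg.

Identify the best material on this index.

option G

Screen on constraints: max service T ≥ 406 °C; cost ≤ 17 $/kg. Survivors: option G, option X, option J.
Normalizing units and computing the index:
  option G: σ_y = 45.00 MPa, ρ = 2300 kg/m³
  option X: σ_y = 37.50 MPa, ρ = 2467 kg/m³
  option J: σ_y = 245.0 MPa, ρ = 7870 kg/m³
  option G: M = 5.50×10⁻³
  option J: M = 4.98×10⁻³
  option X: M = 4.54×10⁻³
Highest index: option G.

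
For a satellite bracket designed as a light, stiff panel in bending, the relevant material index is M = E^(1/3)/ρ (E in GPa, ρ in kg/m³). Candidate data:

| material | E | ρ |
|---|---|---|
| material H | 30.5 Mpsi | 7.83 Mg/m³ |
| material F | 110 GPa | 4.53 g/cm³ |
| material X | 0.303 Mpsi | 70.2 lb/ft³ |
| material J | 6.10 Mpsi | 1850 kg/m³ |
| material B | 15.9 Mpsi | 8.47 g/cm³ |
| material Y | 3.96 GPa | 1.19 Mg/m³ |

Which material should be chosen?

material J

Convert each candidate to consistent units, then evaluate M:
  material H: E = 210.3 GPa, ρ = 7830 kg/m³
  material F: E = 110.0 GPa, ρ = 4530 kg/m³
  material X: E = 2.089 GPa, ρ = 1124 kg/m³
  material J: E = 42.06 GPa, ρ = 1850 kg/m³
  material B: E = 109.6 GPa, ρ = 8470 kg/m³
  material Y: E = 3.960 GPa, ρ = 1190 kg/m³
  material J: M = 1.88×10⁻³
  material Y: M = 1.33×10⁻³
  material X: M = 1.14×10⁻³
  material F: M = 1.06×10⁻³
  material H: M = 0.759×10⁻³
  material B: M = 0.565×10⁻³
The maximum is for material J.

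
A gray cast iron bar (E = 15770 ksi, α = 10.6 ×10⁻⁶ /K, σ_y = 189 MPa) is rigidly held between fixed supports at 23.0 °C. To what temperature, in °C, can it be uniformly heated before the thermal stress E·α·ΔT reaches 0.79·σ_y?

153 °C

E = 15770 ksi = 108.7 GPa.
E·α·ΔT = 149.3 MPa ⇒ ΔT = 149.3 / (108.7×10³ × 10.6×10⁻⁶) = 129.5 K.
T = 23.0 + 129.5 = 152.5 °C.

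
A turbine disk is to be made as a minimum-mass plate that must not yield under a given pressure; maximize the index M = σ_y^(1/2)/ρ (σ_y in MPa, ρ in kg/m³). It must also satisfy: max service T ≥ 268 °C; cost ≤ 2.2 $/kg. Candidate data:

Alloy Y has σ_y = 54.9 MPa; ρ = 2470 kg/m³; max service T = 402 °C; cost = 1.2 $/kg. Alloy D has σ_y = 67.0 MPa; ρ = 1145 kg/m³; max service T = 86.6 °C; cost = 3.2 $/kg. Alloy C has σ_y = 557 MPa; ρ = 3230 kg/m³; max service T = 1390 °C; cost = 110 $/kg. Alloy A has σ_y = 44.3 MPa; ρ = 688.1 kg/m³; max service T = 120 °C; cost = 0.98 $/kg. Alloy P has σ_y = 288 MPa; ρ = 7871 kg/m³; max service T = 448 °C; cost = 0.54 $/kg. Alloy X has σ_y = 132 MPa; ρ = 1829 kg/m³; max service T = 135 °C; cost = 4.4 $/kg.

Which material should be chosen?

alloy Y

Screen on constraints: max service T ≥ 268 °C; cost ≤ 2.2 $/kg. Survivors: alloy Y, alloy P.
Evaluate M for each candidate:
  alloy Y: M = 3.00×10⁻³
  alloy P: M = 2.16×10⁻³
Alloy Y has the largest M.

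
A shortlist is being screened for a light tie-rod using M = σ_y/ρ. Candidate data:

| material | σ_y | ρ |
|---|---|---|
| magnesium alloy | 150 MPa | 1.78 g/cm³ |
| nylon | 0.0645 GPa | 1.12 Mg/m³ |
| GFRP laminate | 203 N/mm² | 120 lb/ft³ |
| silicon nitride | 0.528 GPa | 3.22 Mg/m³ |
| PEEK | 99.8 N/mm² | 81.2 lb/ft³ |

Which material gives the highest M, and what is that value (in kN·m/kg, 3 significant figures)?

After converting to SI:
  magnesium alloy: σ_y = 150.0 MPa, ρ = 1780 kg/m³
  nylon: σ_y = 64.50 MPa, ρ = 1120 kg/m³
  GFRP laminate: σ_y = 203.0 MPa, ρ = 1922 kg/m³
  silicon nitride: σ_y = 528.0 MPa, ρ = 3220 kg/m³
  PEEK: σ_y = 99.80 MPa, ρ = 1301 kg/m³
  silicon nitride: M = 164 kN·m/kg
  GFRP laminate: M = 106 kN·m/kg
  magnesium alloy: M = 84.3 kN·m/kg
  PEEK: M = 76.7 kN·m/kg
  nylon: M = 57.6 kN·m/kg
Silicon nitride ranks first.

silicon nitride, M = 164 kN·m/kg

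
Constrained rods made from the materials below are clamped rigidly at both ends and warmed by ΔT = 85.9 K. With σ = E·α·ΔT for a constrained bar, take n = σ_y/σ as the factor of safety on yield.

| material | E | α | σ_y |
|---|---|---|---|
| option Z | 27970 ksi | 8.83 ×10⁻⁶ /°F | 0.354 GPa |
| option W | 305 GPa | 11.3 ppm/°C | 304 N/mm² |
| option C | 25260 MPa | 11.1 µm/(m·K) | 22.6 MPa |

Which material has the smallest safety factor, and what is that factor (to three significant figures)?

option C, n = 0.938

With everything in SI (GPa, ×10⁻⁶/K, MPa):
  option Z: E = 192.8, α = 15.9, σ_y = 354.0 → σ = 263 MPa, n = 1.34
  option W: E = 305.0, α = 11.3, σ_y = 304.0 → σ = 296 MPa, n = 1.03
  option C: E = 25.26, α = 11.1, σ_y = 22.60 → σ = 24.1 MPa, n = 0.938
The minimum is option C at n = 0.938.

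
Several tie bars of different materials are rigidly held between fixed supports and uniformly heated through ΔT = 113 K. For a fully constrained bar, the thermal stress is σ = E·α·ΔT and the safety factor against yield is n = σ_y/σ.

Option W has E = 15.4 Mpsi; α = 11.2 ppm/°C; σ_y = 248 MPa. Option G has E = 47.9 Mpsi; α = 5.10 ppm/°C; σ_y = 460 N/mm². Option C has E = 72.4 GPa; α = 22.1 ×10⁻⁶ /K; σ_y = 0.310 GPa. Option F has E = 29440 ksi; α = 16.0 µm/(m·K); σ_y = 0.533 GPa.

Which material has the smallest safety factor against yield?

option F

Converting E to GPa, α to ×10⁻⁶/K, σ_y to MPa, then σ and n for each:
  option W: E = 106.2, α = 11.2, σ_y = 248.0 → σ = 134 MPa, n = 1.85
  option G: E = 330.3, α = 5.10, σ_y = 460.0 → σ = 190 MPa, n = 2.42
  option C: E = 72.40, α = 22.1, σ_y = 310.0 → σ = 181 MPa, n = 1.71
  option F: E = 203.0, α = 16.0, σ_y = 533.0 → σ = 367 MPa, n = 1.45
Option F has the lowest safety factor, n = 1.45.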